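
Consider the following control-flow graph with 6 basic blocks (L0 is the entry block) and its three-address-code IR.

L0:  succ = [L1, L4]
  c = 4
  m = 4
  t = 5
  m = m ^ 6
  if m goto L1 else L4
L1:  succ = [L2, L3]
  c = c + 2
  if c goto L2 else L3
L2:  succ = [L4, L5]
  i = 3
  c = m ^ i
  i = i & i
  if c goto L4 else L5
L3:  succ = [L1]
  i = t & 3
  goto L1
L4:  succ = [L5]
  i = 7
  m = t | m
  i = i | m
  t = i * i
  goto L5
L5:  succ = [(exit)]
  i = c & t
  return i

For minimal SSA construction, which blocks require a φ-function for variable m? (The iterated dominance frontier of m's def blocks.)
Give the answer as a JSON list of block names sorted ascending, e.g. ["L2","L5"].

idom tree: L1←L0 L2←L1 L3←L1 L4←L0 L5←L0
Join-block Dom:
  L1: preds {L0,L3}: {L0} ∩ {L0,L1,L3} = {L0}; idom=L0
  L4: preds {L0,L2}: {L0} ∩ {L0,L1,L2} = {L0}; idom=L0
  L5: preds {L2,L4}: {L0,L1,L2} ∩ {L0,L4} = {L0}; idom=L0

Frontier:
  L1←L0: walk · to L0
  L1←L3: walk L3→L1 to L0
  L4←L0: walk · to L0
  L4←L2: walk L2→L1 to L0
  L5←L2: walk L2→L1 to L0
  L5←L4: walk L4 to L0
  L0 → ∅
  L1 → {L1,L4,L5}
  L2 → {L4,L5}
  L3 → {L1}
  L4 → {L5}
  L5 → ∅

φ for m: defs {L0,L4}
  DF⁺ = {L5}

Answer: ["L5"]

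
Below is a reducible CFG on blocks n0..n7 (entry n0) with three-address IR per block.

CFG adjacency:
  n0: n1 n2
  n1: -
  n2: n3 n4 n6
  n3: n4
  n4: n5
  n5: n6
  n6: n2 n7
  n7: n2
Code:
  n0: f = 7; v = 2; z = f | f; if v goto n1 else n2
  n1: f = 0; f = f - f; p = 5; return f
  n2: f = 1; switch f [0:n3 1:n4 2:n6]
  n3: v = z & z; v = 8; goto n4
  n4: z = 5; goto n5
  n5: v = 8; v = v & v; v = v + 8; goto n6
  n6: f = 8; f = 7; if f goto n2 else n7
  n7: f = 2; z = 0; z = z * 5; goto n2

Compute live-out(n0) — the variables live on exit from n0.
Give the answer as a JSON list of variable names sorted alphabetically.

Per-block:
  n0: def={f,v,z} ue=∅
  n1: def={f,p} ue=∅
  n2: def={f} ue=∅
  n3: def={v} ue={z}
  n4: def={z} ue=∅
  n5: def={v} ue=∅
  n6: def={f} ue=∅
  n7: def={f,z} ue=∅

Liveness:
  n0: in=∅ out={z}
  n1: in=∅ out=∅
  n2: in={z} out={z}
  n3: in={z} out=∅
  n4: in=∅ out={z}
  n5: in={z} out={z}
  n6: in={z} out={z}
  n7: in=∅ out={z}

live-out(n0) = ["z"]

Answer: ["z"]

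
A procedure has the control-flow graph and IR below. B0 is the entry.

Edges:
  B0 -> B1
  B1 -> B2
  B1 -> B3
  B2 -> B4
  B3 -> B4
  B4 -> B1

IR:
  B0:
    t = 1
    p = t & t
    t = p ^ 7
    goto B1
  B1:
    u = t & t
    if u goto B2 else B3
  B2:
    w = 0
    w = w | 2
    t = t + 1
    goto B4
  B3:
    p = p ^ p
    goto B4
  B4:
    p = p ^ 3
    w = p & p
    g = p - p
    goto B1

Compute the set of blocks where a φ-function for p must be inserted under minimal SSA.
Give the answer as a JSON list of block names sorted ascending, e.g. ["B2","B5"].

Answer: ["B1", "B4"]

Derivation:
idom tree: B1←B0 B2←B1 B3←B1 B4←B1
Dom at joins:
  B1: preds {B0,B4}: {B0} ∩ {B0,B1,B4} = {B0}; idom=B0
  B4: preds {B2,B3}: {B0,B1,B2} ∩ {B0,B1,B3} = {B0,B1}; idom=B1

DF walk-up:
  B1←B0: walk · to B0
  B1←B4: walk B4→B1 to B0
  B4←B2: walk B2 to B1
  B4←B3: walk B3 to B1
  B0 → ∅
  B1 → {B1}
  B2 → {B4}
  B3 → {B4}
  B4 → {B1}

φ for p: defs {B0,B3,B4}
  DF⁺ = {B1,B4}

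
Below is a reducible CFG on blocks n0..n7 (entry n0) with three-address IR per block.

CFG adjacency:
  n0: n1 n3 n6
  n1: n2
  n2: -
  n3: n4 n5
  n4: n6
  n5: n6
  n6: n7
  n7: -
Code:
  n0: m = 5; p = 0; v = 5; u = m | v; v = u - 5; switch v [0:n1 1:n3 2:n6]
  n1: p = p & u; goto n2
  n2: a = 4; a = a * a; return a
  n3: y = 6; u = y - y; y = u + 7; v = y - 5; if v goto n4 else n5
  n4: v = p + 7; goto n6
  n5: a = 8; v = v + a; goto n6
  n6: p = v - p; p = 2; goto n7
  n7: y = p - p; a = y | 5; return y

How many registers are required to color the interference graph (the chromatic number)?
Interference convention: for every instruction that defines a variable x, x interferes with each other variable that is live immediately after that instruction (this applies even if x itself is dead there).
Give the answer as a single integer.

Answer: 3

Derivation:
def/use:
  n0: {m,p,u,v} / ∅
  n1: {p} / {p,u}
  n2: {a} / ∅
  n3: {u,v,y} / ∅
  n4: {v} / {p}
  n5: {a,v} / {v}
  n6: {p} / {p,v}
  n7: {a,y} / {p}

Live sets:
  live n0: ∅→{p,u,v}
  live n1: {p,u}→∅
  live n2: ∅→∅
  live n3: {p}→{p,v}
  live n4: {p}→{p,v}
  live n5: {p,v}→{p,v}
  live n6: {p,v}→{p}
  live n7: {p}→∅

Interference:
  a: {p,v,y}
  m: {p,v}
  p: {a,m,u,v,y}
  u: {p,v}
  v: {a,m,p,u}
  y: {a,p}

Registers:
  clique {a,p,v} ⇒ need ≥ 3
  assign a→R2 m→R2 p→R0 u→R2 v→R1 y→R1 — no edge inside a register ⇒ χ ≤ 3
  χ = 3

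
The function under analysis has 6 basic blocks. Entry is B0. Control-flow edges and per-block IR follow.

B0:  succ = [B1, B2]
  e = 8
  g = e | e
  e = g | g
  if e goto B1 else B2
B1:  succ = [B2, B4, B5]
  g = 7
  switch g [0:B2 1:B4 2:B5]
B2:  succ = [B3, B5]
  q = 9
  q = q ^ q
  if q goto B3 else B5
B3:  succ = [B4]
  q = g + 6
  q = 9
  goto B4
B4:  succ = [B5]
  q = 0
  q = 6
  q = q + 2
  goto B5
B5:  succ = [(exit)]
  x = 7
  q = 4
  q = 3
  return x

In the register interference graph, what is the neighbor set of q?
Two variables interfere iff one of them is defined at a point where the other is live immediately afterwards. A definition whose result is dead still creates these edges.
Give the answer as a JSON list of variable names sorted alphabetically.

def/use:
  B0: {e,g} / ∅
  B1: {g} / ∅
  B2: {q} / ∅
  B3: {q} / {g}
  B4: {q} / ∅
  B5: {q,x} / ∅

Live sets:
  live B0: ∅→{g}
  live B1: ∅→{g}
  live B2: {g}→{g}
  live B3: {g}→∅
  live B4: ∅→∅
  live B5: ∅→∅

Interference:
  e — {g}
  g — {e,q}
  q — {g,x}
  x — {q}

N(q) = ["g", "x"]

Answer: ["g", "x"]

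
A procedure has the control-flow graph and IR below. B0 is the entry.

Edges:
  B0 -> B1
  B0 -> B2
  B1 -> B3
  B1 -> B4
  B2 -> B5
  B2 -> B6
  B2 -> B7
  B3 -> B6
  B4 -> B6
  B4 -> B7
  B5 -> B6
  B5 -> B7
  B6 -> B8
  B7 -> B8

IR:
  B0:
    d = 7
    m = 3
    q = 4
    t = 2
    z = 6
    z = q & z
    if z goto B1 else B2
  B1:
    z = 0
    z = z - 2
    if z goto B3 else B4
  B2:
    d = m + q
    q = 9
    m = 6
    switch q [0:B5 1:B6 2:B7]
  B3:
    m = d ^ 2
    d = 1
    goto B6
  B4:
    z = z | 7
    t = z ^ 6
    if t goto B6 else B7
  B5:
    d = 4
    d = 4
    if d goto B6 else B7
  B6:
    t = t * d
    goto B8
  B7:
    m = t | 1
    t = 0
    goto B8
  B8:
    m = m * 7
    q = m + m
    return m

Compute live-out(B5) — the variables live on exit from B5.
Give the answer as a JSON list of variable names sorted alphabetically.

Per-block:
  B0: def={d,m,q,t,z} ue=∅
  B1: def={z} ue=∅
  B2: def={d,m,q} ue={m,q}
  B3: def={d,m} ue={d}
  B4: def={t,z} ue={z}
  B5: def={d} ue=∅
  B6: def={t} ue={d,t}
  B7: def={m,t} ue={t}
  B8: def={m,q} ue={m}

Backward fixpoint:
  B0 li=∅ lo={d,m,q,t}
  B1 li={d,m,t} lo={d,m,t,z}
  B2 li={m,q,t} lo={d,m,t}
  B3 li={d,t} lo={d,m,t}
  B4 li={d,m,z} lo={d,m,t}
  B5 li={m,t} lo={d,m,t}
  B6 li={d,m,t} lo={m}
  B7 li={t} lo={m}
  B8 li={m} lo=∅

live-out(B5) = ["d", "m", "t"]

Answer: ["d", "m", "t"]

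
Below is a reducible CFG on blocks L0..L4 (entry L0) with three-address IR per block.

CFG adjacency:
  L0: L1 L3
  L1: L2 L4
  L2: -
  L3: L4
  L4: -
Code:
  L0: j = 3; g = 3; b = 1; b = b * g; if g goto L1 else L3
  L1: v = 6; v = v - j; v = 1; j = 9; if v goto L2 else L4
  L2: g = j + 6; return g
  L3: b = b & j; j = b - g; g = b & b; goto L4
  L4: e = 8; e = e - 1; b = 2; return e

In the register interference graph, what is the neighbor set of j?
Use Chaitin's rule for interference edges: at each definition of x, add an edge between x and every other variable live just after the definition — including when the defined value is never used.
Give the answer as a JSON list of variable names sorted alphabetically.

Answer: ["b", "g", "v"]

Derivation:
def/use:
  L0 def {b,g,j} use ∅
  L1 def {j,v} use {j}
  L2 def {g} use {j}
  L3 def {b,g,j} use {b,g,j}
  L4 def {b,e} use ∅

Liveness:
  live L0: ∅→{b,g,j}
  live L1: {j}→{j}
  live L2: {j}→∅
  live L3: {b,g,j}→∅
  live L4: ∅→∅

Interference:
  b↔{e,g,j}
  e↔{b}
  g↔{b,j}
  j↔{b,g,v}
  v↔{j}

N(j) = ["b", "g", "v"]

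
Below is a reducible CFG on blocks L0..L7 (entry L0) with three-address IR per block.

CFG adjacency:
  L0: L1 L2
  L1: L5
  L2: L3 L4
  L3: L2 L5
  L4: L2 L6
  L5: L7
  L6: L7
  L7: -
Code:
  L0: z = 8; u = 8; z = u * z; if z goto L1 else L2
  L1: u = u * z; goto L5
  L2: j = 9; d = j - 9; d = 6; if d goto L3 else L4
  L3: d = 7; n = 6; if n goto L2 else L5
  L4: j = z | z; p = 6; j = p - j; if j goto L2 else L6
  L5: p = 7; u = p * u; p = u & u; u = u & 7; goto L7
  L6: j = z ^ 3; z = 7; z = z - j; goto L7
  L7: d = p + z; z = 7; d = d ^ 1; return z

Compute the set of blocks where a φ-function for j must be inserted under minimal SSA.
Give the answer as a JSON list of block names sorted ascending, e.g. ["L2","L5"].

idom tree: L1←L0 L2←L0 L3←L2 L4←L2 L5←L0 L6←L4 L7←L0
Join-block Dom:
  L2: preds {L0,L3,L4}: {L0} ∩ {L0,L2,L3} ∩ {L0,L2,L4} = {L0}; idom=L0
  L5: preds {L1,L3}: {L0,L1} ∩ {L0,L2,L3} = {L0}; idom=L0
  L7: preds {L5,L6}: {L0,L5} ∩ {L0,L2,L4,L6} = {L0}; idom=L0

DF derivation:
  join L2 pred L0: · stop@L0
  join L2 pred L3: L3→L2 stop@L0
  join L2 pred L4: L4→L2 stop@L0
  join L5 pred L1: L1 stop@L0
  join L5 pred L3: L3→L2 stop@L0
  join L7 pred L5: L5 stop@L0
  join L7 pred L6: L6→L4→L2 stop@L0
  L0 → ∅
  L1 → {L5}
  L2 → {L2,L5,L7}
  L3 → {L2,L5}
  L4 → {L2,L7}
  L5 → {L7}
  L6 → {L7}
  L7 → ∅

φ for j: defs {L2,L4,L6}
  DF⁺ = {L2,L5,L7}

Answer: ["L2", "L5", "L7"]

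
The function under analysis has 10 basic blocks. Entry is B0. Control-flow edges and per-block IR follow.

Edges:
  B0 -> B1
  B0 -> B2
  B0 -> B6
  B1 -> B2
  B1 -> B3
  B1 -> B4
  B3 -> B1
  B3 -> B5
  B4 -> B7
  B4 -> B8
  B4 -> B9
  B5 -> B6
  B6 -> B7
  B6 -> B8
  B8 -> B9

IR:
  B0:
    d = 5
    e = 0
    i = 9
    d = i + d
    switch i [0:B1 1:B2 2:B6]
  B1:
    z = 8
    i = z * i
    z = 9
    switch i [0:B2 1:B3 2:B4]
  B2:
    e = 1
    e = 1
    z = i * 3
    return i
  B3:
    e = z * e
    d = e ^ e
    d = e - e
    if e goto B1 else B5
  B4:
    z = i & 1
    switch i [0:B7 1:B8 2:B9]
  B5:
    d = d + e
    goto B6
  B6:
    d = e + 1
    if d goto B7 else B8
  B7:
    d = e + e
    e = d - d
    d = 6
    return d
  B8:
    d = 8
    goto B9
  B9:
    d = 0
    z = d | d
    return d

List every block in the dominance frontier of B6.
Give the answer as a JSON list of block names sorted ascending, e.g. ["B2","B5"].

Answer: ["B7", "B8"]

Derivation:
idom tree: B1←B0 B2←B0 B3←B1 B4←B1 B5←B3 B6←B0 B7←B0 B8←B0 B9←B0
Dom at joins:
  B1: preds {B0,B3}: {B0} ∩ {B0,B1,B3} = {B0}; idom=B0
  B2: preds {B0,B1}: {B0} ∩ {B0,B1} = {B0}; idom=B0
  B6: preds {B0,B5}: {B0} ∩ {B0,B1,B3,B5} = {B0}; idom=B0
  B7: preds {B4,B6}: {B0,B1,B4} ∩ {B0,B6} = {B0}; idom=B0
  B8: preds {B4,B6}: {B0,B1,B4} ∩ {B0,B6} = {B0}; idom=B0
  B9: preds {B4,B8}: {B0,B1,B4} ∩ {B0,B8} = {B0}; idom=B0

Frontier:
  join B1 pred B0: · stop@B0
  join B1 pred B3: B3→B1 stop@B0
  join B2 pred B0: · stop@B0
  join B2 pred B1: B1 stop@B0
  join B6 pred B0: · stop@B0
  join B6 pred B5: B5→B3→B1 stop@B0
  join B7 pred B4: B4→B1 stop@B0
  join B7 pred B6: B6 stop@B0
  join B8 pred B4: B4→B1 stop@B0
  join B8 pred B6: B6 stop@B0
  join B9 pred B4: B4→B1 stop@B0
  join B9 pred B8: B8 stop@B0
  B0: DF=∅
  B1: DF={B1,B2,B6,B7,B8,B9}
  B2: DF=∅
  B3: DF={B1,B6}
  B4: DF={B7,B8,B9}
  B5: DF={B6}
  B6: DF={B7,B8}
  B7: DF=∅
  B8: DF={B9}
  B9: DF=∅

DF(B6) = ["B7", "B8"]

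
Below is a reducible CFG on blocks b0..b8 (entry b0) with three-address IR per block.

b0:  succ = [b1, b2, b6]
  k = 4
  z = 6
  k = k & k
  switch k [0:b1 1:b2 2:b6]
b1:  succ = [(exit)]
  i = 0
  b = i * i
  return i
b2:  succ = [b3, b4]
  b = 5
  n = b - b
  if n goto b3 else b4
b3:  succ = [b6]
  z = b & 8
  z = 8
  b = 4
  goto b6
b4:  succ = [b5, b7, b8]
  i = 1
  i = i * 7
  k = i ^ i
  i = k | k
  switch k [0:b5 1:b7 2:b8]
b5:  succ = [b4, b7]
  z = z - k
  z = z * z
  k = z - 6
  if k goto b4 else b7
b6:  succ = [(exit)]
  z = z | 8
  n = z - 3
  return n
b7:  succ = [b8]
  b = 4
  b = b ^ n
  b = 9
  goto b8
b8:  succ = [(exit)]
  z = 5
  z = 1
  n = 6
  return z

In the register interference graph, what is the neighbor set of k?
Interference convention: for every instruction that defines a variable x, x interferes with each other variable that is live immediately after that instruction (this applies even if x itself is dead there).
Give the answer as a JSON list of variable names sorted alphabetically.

def/use:
  b0: def={k,z} ue=∅
  b1: def={b,i} ue=∅
  b2: def={b,n} ue=∅
  b3: def={b,z} ue={b}
  b4: def={i,k} ue=∅
  b5: def={k,z} ue={k,z}
  b6: def={n,z} ue={z}
  b7: def={b} ue={n}
  b8: def={n,z} ue=∅

Backward fixpoint:
  live b0: ∅→{z}
  live b1: ∅→∅
  live b2: {z}→{b,n,z}
  live b3: {b}→{z}
  live b4: {n,z}→{k,n,z}
  live b5: {k,n,z}→{n,z}
  live b6: {z}→∅
  live b7: {n}→∅
  live b8: ∅→∅

Interfere edges:
  b — {i,n,z}
  i — {b,k,n,z}
  k — {i,n,z}
  n — {b,i,k,z}
  z — {b,i,k,n}

N(k) = ["i", "n", "z"]

Answer: ["i", "n", "z"]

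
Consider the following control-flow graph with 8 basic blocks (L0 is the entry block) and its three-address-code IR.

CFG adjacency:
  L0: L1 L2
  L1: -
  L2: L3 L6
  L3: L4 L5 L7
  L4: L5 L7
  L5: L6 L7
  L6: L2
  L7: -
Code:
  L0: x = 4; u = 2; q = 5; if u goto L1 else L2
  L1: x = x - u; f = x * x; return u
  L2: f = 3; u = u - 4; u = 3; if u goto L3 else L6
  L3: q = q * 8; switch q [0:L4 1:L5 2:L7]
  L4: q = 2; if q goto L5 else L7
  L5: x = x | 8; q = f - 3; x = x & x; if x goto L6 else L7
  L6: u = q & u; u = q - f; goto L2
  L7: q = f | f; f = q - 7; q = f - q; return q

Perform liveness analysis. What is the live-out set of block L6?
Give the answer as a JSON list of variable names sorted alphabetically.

Per-block:
  L0 def {q,u,x} use ∅
  L1 def {f,x} use {u,x}
  L2 def {f,u} use {u}
  L3 def {q} use {q}
  L4 def {q} use ∅
  L5 def {q,x} use {f,x}
  L6 def {u} use {f,q,u}
  L7 def {f,q} use {f}

Liveness:
  live L0: ∅→{q,u,x}
  live L1: {u,x}→∅
  live L2: {q,u,x}→{f,q,u,x}
  live L3: {f,q,u,x}→{f,u,x}
  live L4: {f,u,x}→{f,u,x}
  live L5: {f,u,x}→{f,q,u,x}
  live L6: {f,q,u,x}→{q,u,x}
  live L7: {f}→∅

live-out(L6) = ["q", "u", "x"]

Answer: ["q", "u", "x"]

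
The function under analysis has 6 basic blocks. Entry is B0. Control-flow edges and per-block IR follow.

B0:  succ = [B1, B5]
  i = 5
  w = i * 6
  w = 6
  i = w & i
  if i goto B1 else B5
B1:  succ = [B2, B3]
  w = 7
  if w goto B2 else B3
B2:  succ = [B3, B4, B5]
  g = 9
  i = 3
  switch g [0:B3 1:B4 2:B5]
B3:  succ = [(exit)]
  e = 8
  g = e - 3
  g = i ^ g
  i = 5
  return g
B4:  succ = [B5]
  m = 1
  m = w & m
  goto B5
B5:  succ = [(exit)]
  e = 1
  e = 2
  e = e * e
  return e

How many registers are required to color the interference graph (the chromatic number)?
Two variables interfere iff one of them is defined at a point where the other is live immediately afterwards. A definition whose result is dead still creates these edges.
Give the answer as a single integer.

Answer: 3

Analysis:
Per-block:
  B0: {i,w} / ∅
  B1: {w} / ∅
  B2: {g,i} / ∅
  B3: {e,g,i} / {i}
  B4: {m} / {w}
  B5: {e} / ∅

Live sets:
  B0 li=∅ lo={i}
  B1 li={i} lo={i,w}
  B2 li={w} lo={i,w}
  B3 li={i} lo=∅
  B4 li={w} lo=∅
  B5 li=∅ lo=∅

Interference:
  e↔{i}
  g↔{i,w}
  i↔{e,g,w}
  m↔{w}
  w↔{g,i,m}

Registers:
  lower bound: {g,i,w} mutually conflict ⇒ χ ≥ 3
  assign e→c1 g→c2 i→c0 m→c0 w→c1 — no edge inside a register ⇒ χ ≤ 3
  χ = 3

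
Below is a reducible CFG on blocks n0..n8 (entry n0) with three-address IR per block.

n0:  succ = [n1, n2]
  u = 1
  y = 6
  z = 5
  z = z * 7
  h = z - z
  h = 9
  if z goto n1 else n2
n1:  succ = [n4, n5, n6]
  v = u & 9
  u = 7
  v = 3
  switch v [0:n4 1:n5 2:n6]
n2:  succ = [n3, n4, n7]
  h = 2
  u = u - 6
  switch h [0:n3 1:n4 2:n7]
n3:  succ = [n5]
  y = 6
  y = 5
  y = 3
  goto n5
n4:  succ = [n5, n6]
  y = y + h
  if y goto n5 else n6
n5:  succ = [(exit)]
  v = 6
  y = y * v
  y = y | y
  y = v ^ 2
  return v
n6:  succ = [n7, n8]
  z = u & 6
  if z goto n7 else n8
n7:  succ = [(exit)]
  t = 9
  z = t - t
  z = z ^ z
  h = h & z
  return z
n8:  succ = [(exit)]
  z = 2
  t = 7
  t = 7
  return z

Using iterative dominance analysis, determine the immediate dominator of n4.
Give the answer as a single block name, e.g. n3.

Answer: n0

Analysis:
idom tree: n1←n0 n2←n0 n3←n2 n4←n0 n5←n0 n6←n0 n7←n0 n8←n6
Join-block Dom:
  n4: preds {n1,n2}: {n0,n1} ∩ {n0,n2} = {n0}; idom=n0
  n5: preds {n1,n3,n4}: {n0,n1} ∩ {n0,n2,n3} ∩ {n0,n4} = {n0}; idom=n0
  n6: preds {n1,n4}: {n0,n1} ∩ {n0,n4} = {n0}; idom=n0
  n7: preds {n2,n6}: {n0,n2} ∩ {n0,n6} = {n0}; idom=n0

idom(n4) = n0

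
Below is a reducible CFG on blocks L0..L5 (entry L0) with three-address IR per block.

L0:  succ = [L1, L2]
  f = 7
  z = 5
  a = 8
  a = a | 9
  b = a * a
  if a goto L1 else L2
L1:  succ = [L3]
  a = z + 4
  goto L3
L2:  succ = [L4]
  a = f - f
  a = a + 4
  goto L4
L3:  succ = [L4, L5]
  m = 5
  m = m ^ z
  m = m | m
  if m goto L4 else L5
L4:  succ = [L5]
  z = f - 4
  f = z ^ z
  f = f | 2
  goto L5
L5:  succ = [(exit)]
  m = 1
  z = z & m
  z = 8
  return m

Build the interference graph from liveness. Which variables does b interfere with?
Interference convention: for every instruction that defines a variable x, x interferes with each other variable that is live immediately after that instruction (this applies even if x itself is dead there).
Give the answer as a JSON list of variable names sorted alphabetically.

Answer: ["a", "f", "z"]

Working:
def/use:
  L0 def {a,b,f,z} use ∅
  L1 def {a} use {z}
  L2 def {a} use {f}
  L3 def {m} use {z}
  L4 def {f,z} use {f}
  L5 def {m,z} use {z}

Live sets:
  L0: in=∅ out={f,z}
  L1: in={f,z} out={f,z}
  L2: in={f} out={f}
  L3: in={f,z} out={f,z}
  L4: in={f} out={z}
  L5: in={z} out=∅

Interfere edges:
  a — {b,f,z}
  b — {a,f,z}
  f — {a,b,m,z}
  m — {f,z}
  z — {a,b,f,m}

N(b) = ["a", "f", "z"]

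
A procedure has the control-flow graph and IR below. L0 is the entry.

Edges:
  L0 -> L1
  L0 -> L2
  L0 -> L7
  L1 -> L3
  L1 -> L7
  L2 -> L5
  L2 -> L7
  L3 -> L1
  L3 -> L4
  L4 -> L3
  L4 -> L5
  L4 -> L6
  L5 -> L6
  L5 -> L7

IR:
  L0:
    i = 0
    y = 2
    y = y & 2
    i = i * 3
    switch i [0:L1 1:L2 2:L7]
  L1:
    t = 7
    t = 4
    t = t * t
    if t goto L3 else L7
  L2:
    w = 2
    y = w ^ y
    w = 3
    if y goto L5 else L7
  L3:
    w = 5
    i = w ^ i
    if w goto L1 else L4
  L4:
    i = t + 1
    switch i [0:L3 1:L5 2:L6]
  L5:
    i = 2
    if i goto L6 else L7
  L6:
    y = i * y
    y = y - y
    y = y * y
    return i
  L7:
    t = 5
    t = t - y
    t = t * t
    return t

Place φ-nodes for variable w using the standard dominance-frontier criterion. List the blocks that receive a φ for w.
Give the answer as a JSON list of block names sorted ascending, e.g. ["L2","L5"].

Answer: ["L1", "L3", "L5", "L6", "L7"]

Analysis:
idom tree: L1←L0 L2←L0 L3←L1 L4←L3 L5←L0 L6←L0 L7←L0
Dom∩ at merges:
  L1: preds {L0,L3}: {L0} ∩ {L0,L1,L3} = {L0}; idom=L0
  L3: preds {L1,L4}: {L0,L1} ∩ {L0,L1,L3,L4} = {L0,L1}; idom=L1
  L5: preds {L2,L4}: {L0,L2} ∩ {L0,L1,L3,L4} = {L0}; idom=L0
  L6: preds {L4,L5}: {L0,L1,L3,L4} ∩ {L0,L5} = {L0}; idom=L0
  L7: preds {L0,L1,L2,L5}: {L0} ∩ {L0,L1} ∩ {L0,L2} ∩ {L0,L5} = {L0}; idom=L0

DF derivation:
  join L1 pred L0: · stop@L0
  join L1 pred L3: L3→L1 stop@L0
  join L3 pred L1: · stop@L1
  join L3 pred L4: L4→L3 stop@L1
  join L5 pred L2: L2 stop@L0
  join L5 pred L4: L4→L3→L1 stop@L0
  join L6 pred L4: L4→L3→L1 stop@L0
  join L6 pred L5: L5 stop@L0
  join L7 pred L0: · stop@L0
  join L7 pred L1: L1 stop@L0
  join L7 pred L2: L2 stop@L0
  join L7 pred L5: L5 stop@L0
  L0: DF=∅
  L1: DF={L1,L5,L6,L7}
  L2: DF={L5,L7}
  L3: DF={L1,L3,L5,L6}
  L4: DF={L3,L5,L6}
  L5: DF={L6,L7}
  L6: DF=∅
  L7: DF=∅

φ for w: defs {L2,L3}
  DF⁺ = {L1,L3,L5,L6,L7}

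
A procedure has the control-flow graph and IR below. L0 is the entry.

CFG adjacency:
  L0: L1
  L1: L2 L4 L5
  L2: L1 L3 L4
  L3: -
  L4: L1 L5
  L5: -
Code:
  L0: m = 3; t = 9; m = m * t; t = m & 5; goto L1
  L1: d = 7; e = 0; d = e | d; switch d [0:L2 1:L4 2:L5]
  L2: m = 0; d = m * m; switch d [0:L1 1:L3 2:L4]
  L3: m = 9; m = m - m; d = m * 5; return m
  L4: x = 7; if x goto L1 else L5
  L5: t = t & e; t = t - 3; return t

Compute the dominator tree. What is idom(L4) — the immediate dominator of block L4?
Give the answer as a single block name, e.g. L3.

idom tree: L1←L0 L2←L1 L3←L2 L4←L1 L5←L1
Join-block Dom:
  L1: preds {L0,L2,L4}: {L0} ∩ {L0,L1,L2} ∩ {L0,L1,L4} = {L0}; idom=L0
  L4: preds {L1,L2}: {L0,L1} ∩ {L0,L1,L2} = {L0,L1}; idom=L1
  L5: preds {L1,L4}: {L0,L1} ∩ {L0,L1,L4} = {L0,L1}; idom=L1

idom(L4) = L1

Answer: L1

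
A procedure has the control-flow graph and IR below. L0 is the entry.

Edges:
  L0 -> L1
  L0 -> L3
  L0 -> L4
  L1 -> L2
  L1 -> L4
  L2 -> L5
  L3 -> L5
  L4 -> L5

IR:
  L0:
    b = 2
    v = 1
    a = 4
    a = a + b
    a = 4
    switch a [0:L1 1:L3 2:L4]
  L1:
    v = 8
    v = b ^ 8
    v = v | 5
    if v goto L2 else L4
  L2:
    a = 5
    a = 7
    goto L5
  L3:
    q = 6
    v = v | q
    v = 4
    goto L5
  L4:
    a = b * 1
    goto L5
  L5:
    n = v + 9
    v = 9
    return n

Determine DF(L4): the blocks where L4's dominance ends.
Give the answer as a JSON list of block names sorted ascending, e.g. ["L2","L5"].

Answer: ["L5"]

Derivation:
idom tree: L1←L0 L2←L1 L3←L0 L4←L0 L5←L0
Dom at joins:
  L4: preds {L0,L1}: {L0} ∩ {L0,L1} = {L0}; idom=L0
  L5: preds {L2,L3,L4}: {L0,L1,L2} ∩ {L0,L3} ∩ {L0,L4} = {L0}; idom=L0

Frontier:
  L4←L0: walk · to L0
  L4←L1: walk L1 to L0
  L5←L2: walk L2→L1 to L0
  L5←L3: walk L3 to L0
  L5←L4: walk L4 to L0
  L0 → ∅
  L1 → {L4,L5}
  L2 → {L5}
  L3 → {L5}
  L4 → {L5}
  L5 → ∅

DF(L4) = ["L5"]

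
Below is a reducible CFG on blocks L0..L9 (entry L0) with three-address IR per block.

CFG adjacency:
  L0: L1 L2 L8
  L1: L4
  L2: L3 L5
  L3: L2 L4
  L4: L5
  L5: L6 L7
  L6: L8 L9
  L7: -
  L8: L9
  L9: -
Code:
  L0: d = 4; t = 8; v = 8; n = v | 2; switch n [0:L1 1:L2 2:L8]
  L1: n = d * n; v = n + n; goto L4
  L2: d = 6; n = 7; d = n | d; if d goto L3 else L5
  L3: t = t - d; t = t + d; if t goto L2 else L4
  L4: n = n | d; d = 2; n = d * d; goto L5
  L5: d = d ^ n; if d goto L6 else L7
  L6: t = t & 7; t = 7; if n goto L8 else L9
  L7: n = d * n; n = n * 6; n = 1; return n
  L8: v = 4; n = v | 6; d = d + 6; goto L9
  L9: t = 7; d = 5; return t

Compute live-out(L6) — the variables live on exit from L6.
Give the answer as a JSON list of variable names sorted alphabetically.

Per-block:
  L0: {d,n,t,v} / ∅
  L1: {n,v} / {d,n}
  L2: {d,n} / ∅
  L3: {t} / {d,t}
  L4: {d,n} / {d,n}
  L5: {d} / {d,n}
  L6: {t} / {n,t}
  L7: {n} / {d,n}
  L8: {d,n,v} / {d}
  L9: {d,t} / ∅

Backward fixpoint:
  L0 li=∅ lo={d,n,t}
  L1 li={d,n,t} lo={d,n,t}
  L2 li={t} lo={d,n,t}
  L3 li={d,n,t} lo={d,n,t}
  L4 li={d,n,t} lo={d,n,t}
  L5 li={d,n,t} lo={d,n,t}
  L6 li={d,n,t} lo={d}
  L7 li={d,n} lo=∅
  L8 li={d} lo=∅
  L9 li=∅ lo=∅

live-out(L6) = ["d"]

Answer: ["d"]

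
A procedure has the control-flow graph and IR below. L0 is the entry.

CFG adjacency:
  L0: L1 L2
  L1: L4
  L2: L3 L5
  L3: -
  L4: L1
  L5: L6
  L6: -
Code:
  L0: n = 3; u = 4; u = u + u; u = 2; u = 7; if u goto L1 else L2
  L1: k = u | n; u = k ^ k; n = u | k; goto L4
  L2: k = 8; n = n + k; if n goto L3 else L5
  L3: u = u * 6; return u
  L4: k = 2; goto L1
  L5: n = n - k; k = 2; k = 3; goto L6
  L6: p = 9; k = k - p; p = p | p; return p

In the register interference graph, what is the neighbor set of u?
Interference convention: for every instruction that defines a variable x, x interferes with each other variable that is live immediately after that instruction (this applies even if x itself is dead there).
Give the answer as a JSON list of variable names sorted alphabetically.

Answer: ["k", "n"]

Working:
Block summaries:
  L0 def {n,u} use ∅
  L1 def {k,n,u} use {n,u}
  L2 def {k,n} use {n}
  L3 def {u} use {u}
  L4 def {k} use ∅
  L5 def {k,n} use {k,n}
  L6 def {k,p} use {k}

Live sets:
  live L0: ∅→{n,u}
  live L1: {n,u}→{n,u}
  live L2: {n,u}→{k,n,u}
  live L3: {u}→∅
  live L4: {n,u}→{n,u}
  live L5: {k,n}→{k}
  live L6: {k}→∅

Conflict graph:
  k — {n,p,u}
  n — {k,u}
  p — {k}
  u — {k,n}

N(u) = ["k", "n"]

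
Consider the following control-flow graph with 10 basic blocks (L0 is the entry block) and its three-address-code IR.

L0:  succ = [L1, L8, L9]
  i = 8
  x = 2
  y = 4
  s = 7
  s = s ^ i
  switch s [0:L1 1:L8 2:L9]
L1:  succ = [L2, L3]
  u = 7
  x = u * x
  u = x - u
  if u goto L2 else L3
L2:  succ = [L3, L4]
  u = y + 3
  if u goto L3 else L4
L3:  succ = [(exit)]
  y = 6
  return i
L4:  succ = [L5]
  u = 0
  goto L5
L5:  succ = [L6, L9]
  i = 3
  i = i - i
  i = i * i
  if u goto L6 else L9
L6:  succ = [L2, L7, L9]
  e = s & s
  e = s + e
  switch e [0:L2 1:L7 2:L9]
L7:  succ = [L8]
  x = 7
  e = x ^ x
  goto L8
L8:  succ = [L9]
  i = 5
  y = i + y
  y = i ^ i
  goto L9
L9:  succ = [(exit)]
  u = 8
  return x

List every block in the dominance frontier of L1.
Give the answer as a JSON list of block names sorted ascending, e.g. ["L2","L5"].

idom tree: L1←L0 L2←L1 L3←L1 L4←L2 L5←L4 L6←L5 L7←L6 L8←L0 L9←L0
Dom at joins:
  L2: preds {L1,L6}: {L0,L1} ∩ {L0,L1,L2,L4,L5,L6} = {L0,L1}; idom=L1
  L3: preds {L1,L2}: {L0,L1} ∩ {L0,L1,L2} = {L0,L1}; idom=L1
  L8: preds {L0,L7}: {L0} ∩ {L0,L1,L2,L4,L5,L6,L7} = {L0}; idom=L0
  L9: preds {L0,L5,L6,L8}: {L0} ∩ {L0,L1,L2,L4,L5} ∩ {L0,L1,L2,L4,L5,L6} ∩ {L0,L8} = {L0}; idom=L0

DF derivation:
  L2←L1: walk · to L1
  L2←L6: walk L6→L5→L4→L2 to L1
  L3←L1: walk · to L1
  L3←L2: walk L2 to L1
  L8←L0: walk · to L0
  L8←L7: walk L7→L6→L5→L4→L2→L1 to L0
  L9←L0: walk · to L0
  L9←L5: walk L5→L4→L2→L1 to L0
  L9←L6: walk L6→L5→L4→L2→L1 to L0
  L9←L8: walk L8 to L0
  DF(L0)=∅
  DF(L1)={L8,L9}
  DF(L2)={L2,L3,L8,L9}
  DF(L3)=∅
  DF(L4)={L2,L8,L9}
  DF(L5)={L2,L8,L9}
  DF(L6)={L2,L8,L9}
  DF(L7)={L8}
  DF(L8)={L9}
  DF(L9)=∅

DF(L1) = ["L8", "L9"]

Answer: ["L8", "L9"]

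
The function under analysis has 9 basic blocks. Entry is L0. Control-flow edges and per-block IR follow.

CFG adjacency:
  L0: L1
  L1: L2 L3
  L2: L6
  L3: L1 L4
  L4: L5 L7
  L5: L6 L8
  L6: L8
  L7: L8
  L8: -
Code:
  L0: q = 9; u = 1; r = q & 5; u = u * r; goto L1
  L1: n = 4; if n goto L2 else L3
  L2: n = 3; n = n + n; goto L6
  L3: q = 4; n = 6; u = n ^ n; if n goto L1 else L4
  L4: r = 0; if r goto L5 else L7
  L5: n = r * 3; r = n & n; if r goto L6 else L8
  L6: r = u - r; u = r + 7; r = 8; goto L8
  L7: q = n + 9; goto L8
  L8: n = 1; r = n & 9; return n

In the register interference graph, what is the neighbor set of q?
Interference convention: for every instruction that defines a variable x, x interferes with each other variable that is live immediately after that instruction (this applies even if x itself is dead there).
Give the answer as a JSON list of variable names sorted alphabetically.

Answer: ["r", "u"]

Working:
Block summaries:
  L0: {q,r,u} / ∅
  L1: {n} / ∅
  L2: {n} / ∅
  L3: {n,q,u} / ∅
  L4: {r} / ∅
  L5: {n,r} / {r}
  L6: {r,u} / {r,u}
  L7: {q} / {n}
  L8: {n,r} / ∅

Backward fixpoint:
  L0 li=∅ lo={r,u}
  L1 li={r,u} lo={r,u}
  L2 li={r,u} lo={r,u}
  L3 li={r} lo={n,r,u}
  L4 li={n,u} lo={n,r,u}
  L5 li={r,u} lo={r,u}
  L6 li={r,u} lo=∅
  L7 li={n} lo=∅
  L8 li=∅ lo=∅

Conflict graph:
  n: {r,u}
  q: {r,u}
  r: {n,q,u}
  u: {n,q,r}

N(q) = ["r", "u"]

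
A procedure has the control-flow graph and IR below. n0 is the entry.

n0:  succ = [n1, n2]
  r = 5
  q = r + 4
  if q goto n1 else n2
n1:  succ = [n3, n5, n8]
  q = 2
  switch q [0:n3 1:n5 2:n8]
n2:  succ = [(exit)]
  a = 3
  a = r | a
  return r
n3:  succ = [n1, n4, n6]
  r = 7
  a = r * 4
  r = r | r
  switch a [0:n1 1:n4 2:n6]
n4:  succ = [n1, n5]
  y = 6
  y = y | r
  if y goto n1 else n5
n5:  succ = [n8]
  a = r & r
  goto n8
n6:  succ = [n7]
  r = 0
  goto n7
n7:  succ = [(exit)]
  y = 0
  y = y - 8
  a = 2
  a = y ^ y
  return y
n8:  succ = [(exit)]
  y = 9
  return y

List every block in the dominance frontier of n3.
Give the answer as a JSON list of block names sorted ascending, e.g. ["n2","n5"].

Answer: ["n1", "n5"]

Analysis:
idom tree: n1←n0 n2←n0 n3←n1 n4←n3 n5←n1 n6←n3 n7←n6 n8←n1
Dom∩ at merges:
  n1: preds {n0,n3,n4}: {n0} ∩ {n0,n1,n3} ∩ {n0,n1,n3,n4} = {n0}; idom=n0
  n5: preds {n1,n4}: {n0,n1} ∩ {n0,n1,n3,n4} = {n0,n1}; idom=n1
  n8: preds {n1,n5}: {n0,n1} ∩ {n0,n1,n5} = {n0,n1}; idom=n1

Frontier:
  join n1 pred n0: · stop@n0
  join n1 pred n3: n3→n1 stop@n0
  join n1 pred n4: n4→n3→n1 stop@n0
  join n5 pred n1: · stop@n1
  join n5 pred n4: n4→n3 stop@n1
  join n8 pred n1: · stop@n1
  join n8 pred n5: n5 stop@n1
  n0: DF=∅
  n1: DF={n1}
  n2: DF=∅
  n3: DF={n1,n5}
  n4: DF={n1,n5}
  n5: DF={n8}
  n6: DF=∅
  n7: DF=∅
  n8: DF=∅

DF(n3) = ["n1", "n5"]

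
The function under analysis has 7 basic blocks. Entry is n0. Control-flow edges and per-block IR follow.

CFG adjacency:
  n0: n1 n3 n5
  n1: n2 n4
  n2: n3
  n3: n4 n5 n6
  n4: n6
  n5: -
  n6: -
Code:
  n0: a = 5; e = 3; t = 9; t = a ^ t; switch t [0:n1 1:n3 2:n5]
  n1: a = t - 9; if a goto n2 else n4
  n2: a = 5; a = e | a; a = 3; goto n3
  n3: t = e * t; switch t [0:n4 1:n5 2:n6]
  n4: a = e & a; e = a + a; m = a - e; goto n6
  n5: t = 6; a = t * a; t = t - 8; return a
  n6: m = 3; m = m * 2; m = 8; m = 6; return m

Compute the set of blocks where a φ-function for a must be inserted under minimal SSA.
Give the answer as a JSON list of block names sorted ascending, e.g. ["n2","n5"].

idom tree: n1←n0 n2←n1 n3←n0 n4←n0 n5←n0 n6←n0
Join-block Dom:
  n3: preds {n0,n2}: {n0} ∩ {n0,n1,n2} = {n0}; idom=n0
  n4: preds {n1,n3}: {n0,n1} ∩ {n0,n3} = {n0}; idom=n0
  n5: preds {n0,n3}: {n0} ∩ {n0,n3} = {n0}; idom=n0
  n6: preds {n3,n4}: {n0,n3} ∩ {n0,n4} = {n0}; idom=n0

DF walk-up:
  n3←n0: walk · to n0
  n3←n2: walk n2→n1 to n0
  n4←n1: walk n1 to n0
  n4←n3: walk n3 to n0
  n5←n0: walk · to n0
  n5←n3: walk n3 to n0
  n6←n3: walk n3 to n0
  n6←n4: walk n4 to n0
  n0: DF=∅
  n1: DF={n3,n4}
  n2: DF={n3}
  n3: DF={n4,n5,n6}
  n4: DF={n6}
  n5: DF=∅
  n6: DF=∅

φ for a: defs {n0,n1,n2,n4,n5}
  DF⁺ = {n3,n4,n5,n6}

Answer: ["n3", "n4", "n5", "n6"]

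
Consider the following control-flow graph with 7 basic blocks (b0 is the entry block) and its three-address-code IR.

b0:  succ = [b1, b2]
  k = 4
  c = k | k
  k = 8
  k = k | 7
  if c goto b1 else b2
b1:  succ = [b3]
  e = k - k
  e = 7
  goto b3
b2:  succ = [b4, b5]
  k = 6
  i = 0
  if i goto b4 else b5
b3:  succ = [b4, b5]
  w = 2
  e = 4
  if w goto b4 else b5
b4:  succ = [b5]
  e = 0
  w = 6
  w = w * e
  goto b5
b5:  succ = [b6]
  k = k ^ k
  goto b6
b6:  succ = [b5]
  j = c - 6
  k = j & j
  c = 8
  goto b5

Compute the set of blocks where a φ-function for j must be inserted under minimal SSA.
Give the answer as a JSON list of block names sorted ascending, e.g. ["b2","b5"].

idom tree: b1←b0 b2←b0 b3←b1 b4←b0 b5←b0 b6←b5
Join-block Dom:
  b4: preds {b2,b3}: {b0,b2} ∩ {b0,b1,b3} = {b0}; idom=b0
  b5: preds {b2,b3,b4,b6}: {b0,b2} ∩ {b0,b1,b3} ∩ {b0,b4} ∩ {b0,b5,b6} = {b0}; idom=b0

DF derivation:
  join b4 pred b2: b2 stop@b0
  join b4 pred b3: b3→b1 stop@b0
  join b5 pred b2: b2 stop@b0
  join b5 pred b3: b3→b1 stop@b0
  join b5 pred b4: b4 stop@b0
  join b5 pred b6: b6→b5 stop@b0
  DF(b0)=∅
  DF(b1)={b4,b5}
  DF(b2)={b4,b5}
  DF(b3)={b4,b5}
  DF(b4)={b5}
  DF(b5)={b5}
  DF(b6)={b5}

φ for j: defs {b6}
  DF⁺ = {b5}

Answer: ["b5"]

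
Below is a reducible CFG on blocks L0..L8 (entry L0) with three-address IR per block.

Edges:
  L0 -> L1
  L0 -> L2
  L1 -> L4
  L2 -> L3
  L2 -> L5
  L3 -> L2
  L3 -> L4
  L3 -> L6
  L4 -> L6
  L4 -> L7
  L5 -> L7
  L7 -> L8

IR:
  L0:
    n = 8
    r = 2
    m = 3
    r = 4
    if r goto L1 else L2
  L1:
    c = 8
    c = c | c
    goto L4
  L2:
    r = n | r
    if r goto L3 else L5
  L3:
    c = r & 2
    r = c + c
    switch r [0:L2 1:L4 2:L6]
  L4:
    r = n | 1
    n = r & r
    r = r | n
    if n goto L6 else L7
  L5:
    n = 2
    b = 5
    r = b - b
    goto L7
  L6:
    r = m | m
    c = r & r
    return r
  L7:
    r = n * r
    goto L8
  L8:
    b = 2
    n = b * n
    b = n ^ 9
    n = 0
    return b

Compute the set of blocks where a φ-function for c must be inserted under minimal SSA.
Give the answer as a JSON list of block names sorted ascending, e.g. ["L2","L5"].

idom tree: L1←L0 L2←L0 L3←L2 L4←L0 L5←L2 L6←L0 L7←L0 L8←L7
Dom at joins:
  L2: preds {L0,L3}: {L0} ∩ {L0,L2,L3} = {L0}; idom=L0
  L4: preds {L1,L3}: {L0,L1} ∩ {L0,L2,L3} = {L0}; idom=L0
  L6: preds {L3,L4}: {L0,L2,L3} ∩ {L0,L4} = {L0}; idom=L0
  L7: preds {L4,L5}: {L0,L4} ∩ {L0,L2,L5} = {L0}; idom=L0

Frontier:
  join L2 pred L0: · stop@L0
  join L2 pred L3: L3→L2 stop@L0
  join L4 pred L1: L1 stop@L0
  join L4 pred L3: L3→L2 stop@L0
  join L6 pred L3: L3→L2 stop@L0
  join L6 pred L4: L4 stop@L0
  join L7 pred L4: L4 stop@L0
  join L7 pred L5: L5→L2 stop@L0
  DF(L0)=∅
  DF(L1)={L4}
  DF(L2)={L2,L4,L6,L7}
  DF(L3)={L2,L4,L6}
  DF(L4)={L6,L7}
  DF(L5)={L7}
  DF(L6)=∅
  DF(L7)=∅
  DF(L8)=∅

φ for c: defs {L1,L3,L6}
  DF⁺ = {L2,L4,L6,L7}

Answer: ["L2", "L4", "L6", "L7"]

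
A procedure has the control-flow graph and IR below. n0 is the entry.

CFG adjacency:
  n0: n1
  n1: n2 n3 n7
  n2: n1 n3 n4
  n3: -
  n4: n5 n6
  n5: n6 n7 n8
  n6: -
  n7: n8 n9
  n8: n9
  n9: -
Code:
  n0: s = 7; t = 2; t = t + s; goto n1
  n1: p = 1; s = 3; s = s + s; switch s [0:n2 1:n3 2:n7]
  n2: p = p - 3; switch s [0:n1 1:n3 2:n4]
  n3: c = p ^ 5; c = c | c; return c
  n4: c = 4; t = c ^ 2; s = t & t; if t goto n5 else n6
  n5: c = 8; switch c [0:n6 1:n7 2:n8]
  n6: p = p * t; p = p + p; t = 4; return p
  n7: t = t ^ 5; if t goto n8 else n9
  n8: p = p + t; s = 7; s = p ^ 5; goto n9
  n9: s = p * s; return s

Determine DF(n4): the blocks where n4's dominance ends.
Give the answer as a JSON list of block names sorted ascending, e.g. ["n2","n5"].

idom tree: n1←n0 n2←n1 n3←n1 n4←n2 n5←n4 n6←n4 n7←n1 n8←n1 n9←n1
Dom at joins:
  n1: preds {n0,n2}: {n0} ∩ {n0,n1,n2} = {n0}; idom=n0
  n3: preds {n1,n2}: {n0,n1} ∩ {n0,n1,n2} = {n0,n1}; idom=n1
  n6: preds {n4,n5}: {n0,n1,n2,n4} ∩ {n0,n1,n2,n4,n5} = {n0,n1,n2,n4}; idom=n4
  n7: preds {n1,n5}: {n0,n1} ∩ {n0,n1,n2,n4,n5} = {n0,n1}; idom=n1
  n8: preds {n5,n7}: {n0,n1,n2,n4,n5} ∩ {n0,n1,n7} = {n0,n1}; idom=n1
  n9: preds {n7,n8}: {n0,n1,n7} ∩ {n0,n1,n8} = {n0,n1}; idom=n1

DF walk-up:
  n1←n0: walk · to n0
  n1←n2: walk n2→n1 to n0
  n3←n1: walk · to n1
  n3←n2: walk n2 to n1
  n6←n4: walk · to n4
  n6←n5: walk n5 to n4
  n7←n1: walk · to n1
  n7←n5: walk n5→n4→n2 to n1
  n8←n5: walk n5→n4→n2 to n1
  n8←n7: walk n7 to n1
  n9←n7: walk n7 to n1
  n9←n8: walk n8 to n1
  DF(n0)=∅
  DF(n1)={n1}
  DF(n2)={n1,n3,n7,n8}
  DF(n3)=∅
  DF(n4)={n7,n8}
  DF(n5)={n6,n7,n8}
  DF(n6)=∅
  DF(n7)={n8,n9}
  DF(n8)={n9}
  DF(n9)=∅

DF(n4) = ["n7", "n8"]

Answer: ["n7", "n8"]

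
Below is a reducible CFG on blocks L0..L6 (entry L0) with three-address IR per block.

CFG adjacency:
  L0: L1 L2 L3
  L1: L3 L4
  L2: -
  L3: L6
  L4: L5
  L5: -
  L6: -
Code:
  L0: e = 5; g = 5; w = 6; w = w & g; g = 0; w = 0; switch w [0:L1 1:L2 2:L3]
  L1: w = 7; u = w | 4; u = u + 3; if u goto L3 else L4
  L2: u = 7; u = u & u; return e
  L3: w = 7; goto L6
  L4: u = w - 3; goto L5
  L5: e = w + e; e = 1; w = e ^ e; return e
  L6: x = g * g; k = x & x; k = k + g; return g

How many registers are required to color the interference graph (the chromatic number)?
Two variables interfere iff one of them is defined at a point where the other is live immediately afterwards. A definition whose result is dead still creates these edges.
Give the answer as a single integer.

Per-block:
  L0 def {e,g,w} use ∅
  L1 def {u,w} use ∅
  L2 def {u} use {e}
  L3 def {w} use ∅
  L4 def {u} use {w}
  L5 def {e,w} use {e,w}
  L6 def {k,x} use {g}

Liveness:
  L0: in=∅ out={e,g}
  L1: in={e,g} out={e,g,w}
  L2: in={e} out=∅
  L3: in={g} out={g}
  L4: in={e,w} out={e,w}
  L5: in={e,w} out=∅
  L6: in={g} out=∅

Interfere edges:
  e — {g,u,w}
  g — {e,k,u,w,x}
  k — {g}
  u — {e,g,w}
  w — {e,g,u}
  x — {g}

Colouring:
  clique {e,g,u,w} ⇒ need ≥ 4
  4-colouring: r0={g}  r1={e,k,x}  r2={u}  r3={w}
  χ = 4

Answer: 4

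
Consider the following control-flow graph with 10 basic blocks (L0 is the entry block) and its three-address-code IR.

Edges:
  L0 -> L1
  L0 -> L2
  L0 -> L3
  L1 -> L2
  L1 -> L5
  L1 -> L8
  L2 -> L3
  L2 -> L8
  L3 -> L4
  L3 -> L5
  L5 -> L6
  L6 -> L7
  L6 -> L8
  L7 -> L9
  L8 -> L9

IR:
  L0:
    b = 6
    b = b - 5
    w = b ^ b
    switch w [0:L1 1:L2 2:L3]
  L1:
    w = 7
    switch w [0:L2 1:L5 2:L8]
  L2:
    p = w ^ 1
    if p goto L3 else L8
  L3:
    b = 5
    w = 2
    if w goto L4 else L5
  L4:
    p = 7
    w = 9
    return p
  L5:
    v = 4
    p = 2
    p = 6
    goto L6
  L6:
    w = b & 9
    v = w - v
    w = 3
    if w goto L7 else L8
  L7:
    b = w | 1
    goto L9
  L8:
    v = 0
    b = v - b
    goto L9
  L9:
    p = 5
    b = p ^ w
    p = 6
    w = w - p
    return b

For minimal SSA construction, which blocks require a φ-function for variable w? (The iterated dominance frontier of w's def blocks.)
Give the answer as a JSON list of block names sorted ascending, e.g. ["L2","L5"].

Answer: ["L2", "L3", "L5", "L8", "L9"]

Analysis:
idom tree: L1←L0 L2←L0 L3←L0 L4←L3 L5←L0 L6←L5 L7←L6 L8←L0 L9←L0
Dom at joins:
  L2: preds {L0,L1}: {L0} ∩ {L0,L1} = {L0}; idom=L0
  L3: preds {L0,L2}: {L0} ∩ {L0,L2} = {L0}; idom=L0
  L5: preds {L1,L3}: {L0,L1} ∩ {L0,L3} = {L0}; idom=L0
  L8: preds {L1,L2,L6}: {L0,L1} ∩ {L0,L2} ∩ {L0,L5,L6} = {L0}; idom=L0
  L9: preds {L7,L8}: {L0,L5,L6,L7} ∩ {L0,L8} = {L0}; idom=L0

DF derivation:
  join L2 pred L0: · stop@L0
  join L2 pred L1: L1 stop@L0
  join L3 pred L0: · stop@L0
  join L3 pred L2: L2 stop@L0
  join L5 pred L1: L1 stop@L0
  join L5 pred L3: L3 stop@L0
  join L8 pred L1: L1 stop@L0
  join L8 pred L2: L2 stop@L0
  join L8 pred L6: L6→L5 stop@L0
  join L9 pred L7: L7→L6→L5 stop@L0
  join L9 pred L8: L8 stop@L0
  DF(L0)=∅
  DF(L1)={L2,L5,L8}
  DF(L2)={L3,L8}
  DF(L3)={L5}
  DF(L4)=∅
  DF(L5)={L8,L9}
  DF(L6)={L8,L9}
  DF(L7)={L9}
  DF(L8)={L9}
  DF(L9)=∅

φ for w: defs {L0,L1,L3,L4,L6,L9}
  DF⁺ = {L2,L3,L5,L8,L9}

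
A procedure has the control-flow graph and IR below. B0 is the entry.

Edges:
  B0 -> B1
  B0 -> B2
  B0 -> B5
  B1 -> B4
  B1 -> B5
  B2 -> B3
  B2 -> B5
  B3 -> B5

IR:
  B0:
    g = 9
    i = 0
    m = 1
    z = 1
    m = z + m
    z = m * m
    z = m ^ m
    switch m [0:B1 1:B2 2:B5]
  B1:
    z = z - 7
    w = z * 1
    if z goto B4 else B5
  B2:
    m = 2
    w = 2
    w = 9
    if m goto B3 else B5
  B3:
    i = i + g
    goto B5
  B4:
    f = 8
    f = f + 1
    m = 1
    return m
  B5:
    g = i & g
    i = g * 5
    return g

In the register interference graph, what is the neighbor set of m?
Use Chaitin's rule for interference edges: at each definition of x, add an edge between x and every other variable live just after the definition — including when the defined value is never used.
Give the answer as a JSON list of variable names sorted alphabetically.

Answer: ["g", "i", "w", "z"]

Working:
def/use:
  B0 def {g,i,m,z} use ∅
  B1 def {w,z} use {z}
  B2 def {m,w} use ∅
  B3 def {i} use {g,i}
  B4 def {f,m} use ∅
  B5 def {g,i} use {g,i}

Backward fixpoint:
  B0: in=∅ out={g,i,z}
  B1: in={g,i,z} out={g,i}
  B2: in={g,i} out={g,i}
  B3: in={g,i} out={g,i}
  B4: in=∅ out=∅
  B5: in={g,i} out=∅

Interfere edges:
  f — ∅
  g — {i,m,w,z}
  i — {g,m,w,z}
  m — {g,i,w,z}
  w — {g,i,m,z}
  z — {g,i,m,w}

N(m) = ["g", "i", "w", "z"]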